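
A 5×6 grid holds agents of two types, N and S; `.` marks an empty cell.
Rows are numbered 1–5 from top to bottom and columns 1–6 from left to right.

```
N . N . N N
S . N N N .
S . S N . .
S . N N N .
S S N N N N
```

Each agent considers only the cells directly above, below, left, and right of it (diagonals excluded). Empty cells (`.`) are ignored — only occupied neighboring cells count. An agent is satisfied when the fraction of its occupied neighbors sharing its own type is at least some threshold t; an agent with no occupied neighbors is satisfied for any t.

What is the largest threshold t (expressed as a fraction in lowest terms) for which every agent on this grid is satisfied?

0/1

Row 1: (1,1)N 0/1 · (1,3)N 1/1 · (1,5)N 2/2 · (1,6)N 1/1
Row 2: (2,1)S 1/2 · (2,3)N 2/3 · (2,4)N 3/3 · (2,5)N 2/2
Row 3: (3,1)S 2/2 · (3,3)S 0/3 · (3,4)N 2/3
Row 4: (4,1)S 2/2 · (4,3)N 2/3 · (4,4)N 4/4 · (4,5)N 2/2
Row 5: (5,1)S 2/2 · (5,2)S 1/2 · (5,3)N 2/3 · (5,4)N 3/3 · (5,5)N 3/3 · (5,6)N 1/1
The smallest same-type fraction is 0/1 at (1,1), which reduces to 0/1. Any threshold above that leaves this agent unsatisfied.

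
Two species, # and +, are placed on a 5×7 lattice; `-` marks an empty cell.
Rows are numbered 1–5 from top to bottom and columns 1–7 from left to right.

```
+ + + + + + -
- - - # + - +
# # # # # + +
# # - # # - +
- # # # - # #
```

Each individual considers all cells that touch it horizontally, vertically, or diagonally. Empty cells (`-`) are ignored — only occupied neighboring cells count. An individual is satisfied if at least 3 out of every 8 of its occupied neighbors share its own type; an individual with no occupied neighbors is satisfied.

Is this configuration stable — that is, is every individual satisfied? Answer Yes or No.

Row 1: (1,1)+ 1/1 ✓ · (1,2)+ 2/2 ✓ · (1,3)+ 2/3 ✓ · (1,4)+ 3/4 ✓ · (1,5)+ 3/4 ✓ · (1,6)+ 3/3 ✓
Row 2: (2,4)# 3/7 ✓ · (2,5)+ 4/7 ✓ · (2,7)+ 3/3 ✓
Row 3: (3,1)# 3/3 ✓ · (3,2)# 4/4 ✓ · (3,3)# 5/5 ✓ · (3,4)# 5/6 ✓ · (3,5)# 4/6 ✓ · (3,6)+ 4/6 ✓ · (3,7)+ 3/3 ✓
Row 4: (4,1)# 4/4 ✓ · (4,2)# 6/6 ✓ · (4,4)# 6/6 ✓ · (4,5)# 5/6 ✓ · (4,7)+ 2/4 ✓
Row 5: (5,2)# 3/3 ✓ · (5,3)# 4/4 ✓ · (5,4)# 3/3 ✓ · (5,6)# 2/3 ✓ · (5,7)# 1/2 ✓
All meet the threshold, so the configuration is stable.

Yes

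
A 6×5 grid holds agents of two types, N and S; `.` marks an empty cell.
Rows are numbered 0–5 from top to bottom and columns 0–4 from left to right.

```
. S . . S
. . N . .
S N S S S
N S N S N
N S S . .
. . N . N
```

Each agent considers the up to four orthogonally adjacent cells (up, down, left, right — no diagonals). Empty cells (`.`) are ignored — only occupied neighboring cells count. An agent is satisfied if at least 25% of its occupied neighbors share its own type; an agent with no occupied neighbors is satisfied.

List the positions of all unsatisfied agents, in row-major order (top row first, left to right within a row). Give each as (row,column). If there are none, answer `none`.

(1,2), (2,0), (2,1), (3,2), (3,4), (5,2)

Row 0: (0,1)S 0/0 ✓ · (0,4)S 0/0 ✓
Row 1: (1,2)N 0/1 ✗
Row 2: (2,0)S 0/2 ✗ · (2,1)N 0/3 ✗ · (2,2)S 1/4 ✓ · (2,3)S 3/3 ✓ · (2,4)S 1/2 ✓
Row 3: (3,0)N 1/3 ✓ · (3,1)S 1/4 ✓ · (3,2)N 0/4 ✗ · (3,3)S 1/3 ✓ · (3,4)N 0/2 ✗
Row 4: (4,0)N 1/2 ✓ · (4,1)S 2/3 ✓ · (4,2)S 1/3 ✓
Row 5: (5,2)N 0/1 ✗ · (5,4)N 0/0 ✓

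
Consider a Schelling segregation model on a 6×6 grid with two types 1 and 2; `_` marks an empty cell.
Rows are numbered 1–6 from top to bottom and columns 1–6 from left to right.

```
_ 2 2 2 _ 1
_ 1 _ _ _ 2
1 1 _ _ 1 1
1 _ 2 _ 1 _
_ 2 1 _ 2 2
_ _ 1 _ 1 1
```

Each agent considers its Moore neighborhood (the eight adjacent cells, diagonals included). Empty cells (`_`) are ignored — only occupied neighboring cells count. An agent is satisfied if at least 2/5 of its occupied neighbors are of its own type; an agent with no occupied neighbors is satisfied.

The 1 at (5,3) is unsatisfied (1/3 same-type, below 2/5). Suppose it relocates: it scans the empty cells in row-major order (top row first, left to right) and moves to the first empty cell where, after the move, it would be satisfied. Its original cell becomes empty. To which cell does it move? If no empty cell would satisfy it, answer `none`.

(1,1)

Vacating (5,3). Empty cells in order:
  (1,1): 1/2 same-type → satisfied — stop here.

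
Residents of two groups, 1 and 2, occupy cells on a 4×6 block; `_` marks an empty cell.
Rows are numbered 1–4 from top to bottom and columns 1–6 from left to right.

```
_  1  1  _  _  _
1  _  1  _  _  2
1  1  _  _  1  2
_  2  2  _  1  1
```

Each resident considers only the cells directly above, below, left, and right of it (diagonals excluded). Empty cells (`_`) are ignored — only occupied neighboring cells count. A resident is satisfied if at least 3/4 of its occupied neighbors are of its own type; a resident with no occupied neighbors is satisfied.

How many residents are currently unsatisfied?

5

(1,2)1 1/1 ok
(1,3)1 2/2 ok
(2,1)1 1/1 ok
(2,3)1 1/1 ok
(2,6)2 1/1 ok
(3,1)1 2/2 ok
(3,2)1 1/2 unhappy
(3,5)1 1/2 unhappy
(3,6)2 1/3 unhappy
(4,2)2 1/2 unhappy
(4,3)2 1/1 ok
(4,5)1 2/2 ok
(4,6)1 1/2 unhappy
Unsatisfied: (3,2), (3,5), (3,6), (4,2), (4,6) — 5 in total.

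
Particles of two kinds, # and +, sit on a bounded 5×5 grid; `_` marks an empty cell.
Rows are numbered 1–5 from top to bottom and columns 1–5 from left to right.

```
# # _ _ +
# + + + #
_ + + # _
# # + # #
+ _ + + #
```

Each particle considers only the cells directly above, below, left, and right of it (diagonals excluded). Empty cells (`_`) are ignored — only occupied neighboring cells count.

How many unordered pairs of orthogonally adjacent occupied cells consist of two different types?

12

Scan each occupied cell's neighbors to the right and below so each pair is counted once.
Row 1: #(1,1)–#(1,2)= #(1,1)–#(2,1)= #(1,2)–+(2,2)≠ +(1,5)–#(2,5)≠  → 2/4 unlike.
Row 2: #(2,1)–+(2,2)≠ +(2,2)–+(2,3)= +(2,2)–+(3,2)= +(2,3)–+(2,4)= +(2,3)–+(3,3)= +(2,4)–#(2,5)≠ +(2,4)–#(3,4)≠  → 3/7 unlike.
Row 3: +(3,2)–+(3,3)= +(3,2)–#(4,2)≠ +(3,3)–#(3,4)≠ +(3,3)–+(4,3)= #(3,4)–#(4,4)=  → 2/5 unlike.
Row 4: #(4,1)–#(4,2)= #(4,1)–+(5,1)≠ #(4,2)–+(4,3)≠ +(4,3)–#(4,4)≠ +(4,3)–+(5,3)= #(4,4)–#(4,5)= #(4,4)–+(5,4)≠ #(4,5)–#(5,5)=  → 4/8 unlike.
Row 5: +(5,3)–+(5,4)= +(5,4)–#(5,5)≠  → 1/2 unlike.
Total adjacent occupied pairs: 26; unlike-type pairs: 12.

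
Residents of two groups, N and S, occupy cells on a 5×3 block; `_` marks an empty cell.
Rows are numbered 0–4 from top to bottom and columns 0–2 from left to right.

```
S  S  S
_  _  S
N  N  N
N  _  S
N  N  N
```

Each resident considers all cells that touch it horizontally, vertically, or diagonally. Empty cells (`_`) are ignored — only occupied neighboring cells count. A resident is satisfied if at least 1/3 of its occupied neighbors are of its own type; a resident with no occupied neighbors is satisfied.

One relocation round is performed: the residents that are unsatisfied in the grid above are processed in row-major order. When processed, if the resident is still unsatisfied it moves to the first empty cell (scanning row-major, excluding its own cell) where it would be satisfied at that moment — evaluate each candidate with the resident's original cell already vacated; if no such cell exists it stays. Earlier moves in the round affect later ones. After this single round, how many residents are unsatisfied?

0

Initially unsatisfied (in order): (3,2).
  (3,2) → (1,0).
Resulting grid:
S S S
S _ S
N N N
N _ _
N N N
All satisfied now.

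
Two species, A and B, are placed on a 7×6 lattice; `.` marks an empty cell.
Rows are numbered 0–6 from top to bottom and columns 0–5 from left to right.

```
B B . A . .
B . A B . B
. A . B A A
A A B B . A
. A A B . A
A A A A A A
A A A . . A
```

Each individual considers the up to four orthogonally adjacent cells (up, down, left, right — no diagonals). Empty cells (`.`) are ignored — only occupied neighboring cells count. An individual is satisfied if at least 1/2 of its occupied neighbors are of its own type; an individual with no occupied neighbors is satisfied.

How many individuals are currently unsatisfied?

6

(0,0)B 2/2 ok
(0,1)B 1/1 ok
(0,3)A 0/1 unhappy
(1,0)B 1/1 ok
(1,2)A 0/1 unhappy
(1,3)B 1/3 unhappy
(1,5)B 0/1 unhappy
(2,1)A 1/1 ok
(2,3)B 2/3 ok
(2,4)A 1/2 ok
(2,5)A 2/3 ok
(3,0)A 1/1 ok
(3,1)A 3/4 ok
(3,2)B 1/3 unhappy
(3,3)B 3/3 ok
(3,5)A 2/2 ok
(4,1)A 3/3 ok
(4,2)A 2/4 ok
(4,3)B 1/3 unhappy
(4,5)A 2/2 ok
(5,0)A 2/2 ok
(5,1)A 4/4 ok
(5,2)A 4/4 ok
(5,3)A 2/3 ok
(5,4)A 2/2 ok
(5,5)A 3/3 ok
(6,0)A 2/2 ok
(6,1)A 3/3 ok
(6,2)A 2/2 ok
(6,5)A 1/1 ok
Unsatisfied: (0,3), (1,2), (1,3), (1,5), (3,2), (4,3) — 6 in total.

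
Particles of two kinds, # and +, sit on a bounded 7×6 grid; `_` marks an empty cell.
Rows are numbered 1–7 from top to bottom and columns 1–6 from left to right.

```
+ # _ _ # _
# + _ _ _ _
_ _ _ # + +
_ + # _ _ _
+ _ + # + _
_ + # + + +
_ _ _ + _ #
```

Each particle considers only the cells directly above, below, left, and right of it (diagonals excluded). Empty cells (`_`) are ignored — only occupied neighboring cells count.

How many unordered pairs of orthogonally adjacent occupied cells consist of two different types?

Scan each occupied cell's neighbors to the right and below so each pair is counted once.
From row 1: 3 unlike of 3 pairs (running 3/3).
From row 2: 1 unlike of 1 pairs (running 4/4).
From row 3: 1 unlike of 2 pairs (running 5/6).
From row 4: 2 unlike of 2 pairs (running 7/8).
From row 5: 4 unlike of 5 pairs (running 11/13).
From row 6: 3 unlike of 6 pairs (running 14/19).
Total adjacent occupied pairs: 19; unlike-type pairs: 14.

14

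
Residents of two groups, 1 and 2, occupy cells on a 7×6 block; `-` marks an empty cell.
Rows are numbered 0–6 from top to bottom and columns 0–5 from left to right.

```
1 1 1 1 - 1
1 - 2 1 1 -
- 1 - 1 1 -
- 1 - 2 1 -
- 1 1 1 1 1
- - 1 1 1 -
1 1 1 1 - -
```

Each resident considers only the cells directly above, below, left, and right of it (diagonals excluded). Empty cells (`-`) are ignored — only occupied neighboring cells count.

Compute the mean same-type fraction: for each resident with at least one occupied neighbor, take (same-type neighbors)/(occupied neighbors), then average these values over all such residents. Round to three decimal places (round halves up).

Row 0: (0,0)1 2/2 · (0,1)1 2/2 · (0,2)1 2/3 · (0,3)1 2/2 · (0,5)1 — no occupied neighbors
Row 1: (1,0)1 1/1 · (1,2)2 0/2 · (1,3)1 3/4 · (1,4)1 2/2
Row 2: (2,1)1 1/1 · (2,3)1 2/3 · (2,4)1 3/3
Row 3: (3,1)1 2/2 · (3,3)2 0/3 · (3,4)1 2/3
Row 4: (4,1)1 2/2 · (4,2)1 3/3 · (4,3)1 3/4 · (4,4)1 4/4 · (4,5)1 1/1
Row 5: (5,2)1 3/3 · (5,3)1 4/4 · (5,4)1 2/2
Row 6: (6,0)1 1/1 · (6,1)1 2/2 · (6,2)1 3/3 · (6,3)1 2/2
Sum over 26 residents: 2/2 + 2/2 + 2/3 + 2/2 + 1/1 + 0/2 + 3/4 + 2/2 + 1/1 + 2/3 + 3/3 + 2/2 + 0/3 + 2/3 + 2/2 + 3/3 + 3/4 + 4/4 + 1/1 + 3/3 + 4/4 + 2/2 + 1/1 + 2/2 + 3/3 + 2/2 = 45/2; mean = 45/2 ÷ 26 = 45/52 = 0.865384… → 0.865.

0.865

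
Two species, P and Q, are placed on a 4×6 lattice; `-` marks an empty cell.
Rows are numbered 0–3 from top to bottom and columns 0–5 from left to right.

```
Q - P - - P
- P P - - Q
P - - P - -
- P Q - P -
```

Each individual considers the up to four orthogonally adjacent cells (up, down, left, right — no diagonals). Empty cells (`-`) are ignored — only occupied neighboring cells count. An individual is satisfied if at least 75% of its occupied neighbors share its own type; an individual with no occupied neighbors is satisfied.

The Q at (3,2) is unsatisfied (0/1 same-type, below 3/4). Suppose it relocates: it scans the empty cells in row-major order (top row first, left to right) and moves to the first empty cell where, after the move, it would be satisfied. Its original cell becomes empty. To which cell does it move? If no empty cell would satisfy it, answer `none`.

Vacating (3,2). Empty cells in order:
  (0,1): 1/3 same-type → still unsatisfied.
  (0,3): 0/1 same-type → still unsatisfied.
  (0,4): 0/1 same-type → still unsatisfied.
  (1,0): 1/3 same-type → still unsatisfied.
  (1,3): 0/2 same-type → still unsatisfied.
  (1,4): 1/1 same-type → satisfied — stop here.

(1,4)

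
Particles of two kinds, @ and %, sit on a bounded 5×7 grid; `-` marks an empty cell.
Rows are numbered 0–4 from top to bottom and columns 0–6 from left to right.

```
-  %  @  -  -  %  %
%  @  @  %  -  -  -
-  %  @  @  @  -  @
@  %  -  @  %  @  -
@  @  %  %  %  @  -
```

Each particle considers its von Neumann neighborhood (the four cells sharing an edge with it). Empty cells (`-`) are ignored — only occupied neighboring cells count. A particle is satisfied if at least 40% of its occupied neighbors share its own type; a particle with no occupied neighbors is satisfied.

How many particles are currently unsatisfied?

9

(0,1)% 0/2 ✗
(0,2)@ 1/2 ✓
(0,5)% 1/1 ✓
(0,6)% 1/1 ✓
(1,0)% 0/1 ✗
(1,1)@ 1/4 ✗
(1,2)@ 3/4 ✓
(1,3)% 0/2 ✗
(2,1)% 1/3 ✗
(2,2)@ 2/3 ✓
(2,3)@ 3/4 ✓
(2,4)@ 1/2 ✓
(2,6)@ 0/0 ✓
(3,0)@ 1/2 ✓
(3,1)% 1/3 ✗
(3,3)@ 1/3 ✗
(3,4)% 1/4 ✗
(3,5)@ 1/2 ✓
(4,0)@ 2/2 ✓
(4,1)@ 1/3 ✗
(4,2)% 1/2 ✓
(4,3)% 2/3 ✓
(4,4)% 2/3 ✓
(4,5)@ 1/2 ✓
Unsatisfied: (0,1), (1,0), (1,1), (1,3), (2,1), (3,1), (3,3), (3,4), (4,1) — 9 in total.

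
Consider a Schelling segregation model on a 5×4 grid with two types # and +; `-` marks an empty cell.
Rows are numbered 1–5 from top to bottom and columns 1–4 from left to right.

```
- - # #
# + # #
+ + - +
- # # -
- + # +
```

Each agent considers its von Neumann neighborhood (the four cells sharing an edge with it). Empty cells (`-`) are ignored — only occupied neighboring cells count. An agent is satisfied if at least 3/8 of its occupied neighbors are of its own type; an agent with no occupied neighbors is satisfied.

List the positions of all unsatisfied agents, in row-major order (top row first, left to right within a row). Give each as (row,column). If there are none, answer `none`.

Row 1: (1,3)# 2/2 ok · (1,4)# 2/2 ok
Row 2: (2,1)# 0/2 unhappy · (2,2)+ 1/3 unhappy · (2,3)# 2/3 ok · (2,4)# 2/3 ok
Row 3: (3,1)+ 1/2 ok · (3,2)+ 2/3 ok · (3,4)+ 0/1 unhappy
Row 4: (4,2)# 1/3 unhappy · (4,3)# 2/2 ok
Row 5: (5,2)+ 0/2 unhappy · (5,3)# 1/3 unhappy · (5,4)+ 0/1 unhappy

(2,1), (2,2), (3,4), (4,2), (5,2), (5,3), (5,4)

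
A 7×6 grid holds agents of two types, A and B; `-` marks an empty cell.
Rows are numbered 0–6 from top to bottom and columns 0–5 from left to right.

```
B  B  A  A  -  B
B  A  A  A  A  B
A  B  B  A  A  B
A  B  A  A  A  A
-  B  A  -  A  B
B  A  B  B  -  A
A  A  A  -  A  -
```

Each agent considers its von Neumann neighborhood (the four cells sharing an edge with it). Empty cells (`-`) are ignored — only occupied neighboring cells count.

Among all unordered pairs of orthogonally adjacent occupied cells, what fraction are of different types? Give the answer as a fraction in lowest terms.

6/13

Scan each occupied cell's neighbors to the right and below so each pair is counted once.
From row 0: 2 unlike of 8 pairs (running 2/8).
From row 1: 5 unlike of 11 pairs (running 7/19).
From row 2: 5 unlike of 11 pairs (running 12/30).
From row 3: 3 unlike of 9 pairs (running 15/39).
From row 4: 5 unlike of 5 pairs (running 20/44).
From row 5: 4 unlike of 6 pairs (running 24/50).
From row 6: 0 unlike of 2 pairs (running 24/52).
Total adjacent occupied pairs: 52; unlike-type pairs: 24.
24/52 reduces to 6/13.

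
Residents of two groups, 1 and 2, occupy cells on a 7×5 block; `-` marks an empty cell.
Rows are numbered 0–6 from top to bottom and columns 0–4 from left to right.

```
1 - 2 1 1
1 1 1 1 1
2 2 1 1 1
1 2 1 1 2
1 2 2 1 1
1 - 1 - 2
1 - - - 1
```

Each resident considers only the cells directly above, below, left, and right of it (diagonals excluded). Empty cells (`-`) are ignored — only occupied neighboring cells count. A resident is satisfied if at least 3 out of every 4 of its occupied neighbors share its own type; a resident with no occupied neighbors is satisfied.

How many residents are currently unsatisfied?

19

(0,0)1 1/1 satisfied
(0,2)2 0/2 not
(0,3)1 2/3 not
(0,4)1 2/2 satisfied
(1,0)1 2/3 not
(1,1)1 2/3 not
(1,2)1 3/4 satisfied
(1,3)1 4/4 satisfied
(1,4)1 3/3 satisfied
(2,0)2 1/3 not
(2,1)2 2/4 not
(2,2)1 3/4 satisfied
(2,3)1 4/4 satisfied
(2,4)1 2/3 not
(3,0)1 1/3 not
(3,1)2 2/4 not
(3,2)1 2/4 not
(3,3)1 3/4 satisfied
(3,4)2 0/3 not
(4,0)1 2/3 not
(4,1)2 2/3 not
(4,2)2 1/4 not
(4,3)1 2/3 not
(4,4)1 1/3 not
(5,0)1 2/2 satisfied
(5,2)1 0/1 not
(5,4)2 0/2 not
(6,0)1 1/1 satisfied
(6,4)1 0/1 not
Unsatisfied: (0,2), (0,3), (1,0), (1,1), (2,0), (2,1), (2,4), (3,0), (3,1), (3,2), (3,4), (4,0), (4,1), (4,2), (4,3), (4,4), (5,2), (5,4), (6,4) — 19 in total.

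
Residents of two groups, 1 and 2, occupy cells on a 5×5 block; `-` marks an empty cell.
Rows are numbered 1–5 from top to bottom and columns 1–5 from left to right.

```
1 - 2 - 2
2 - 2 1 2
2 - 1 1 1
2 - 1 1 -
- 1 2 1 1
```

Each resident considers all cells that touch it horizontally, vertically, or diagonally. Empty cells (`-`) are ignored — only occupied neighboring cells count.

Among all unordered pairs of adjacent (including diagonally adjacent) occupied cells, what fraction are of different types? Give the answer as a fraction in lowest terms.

Scan each occupied cell's neighbors to the right and below (and the two forward diagonals) so each pair is counted once.
From row 1: 3 unlike of 5 pairs (running 3/5).
From row 2: 6 unlike of 10 pairs (running 9/15).
From row 3: 0 unlike of 8 pairs (running 9/23).
From row 4: 3 unlike of 8 pairs (running 12/31).
From row 5: 2 unlike of 3 pairs (running 14/34).
Total adjacent occupied pairs: 34; unlike-type pairs: 14.
14/34 reduces to 7/17.

7/17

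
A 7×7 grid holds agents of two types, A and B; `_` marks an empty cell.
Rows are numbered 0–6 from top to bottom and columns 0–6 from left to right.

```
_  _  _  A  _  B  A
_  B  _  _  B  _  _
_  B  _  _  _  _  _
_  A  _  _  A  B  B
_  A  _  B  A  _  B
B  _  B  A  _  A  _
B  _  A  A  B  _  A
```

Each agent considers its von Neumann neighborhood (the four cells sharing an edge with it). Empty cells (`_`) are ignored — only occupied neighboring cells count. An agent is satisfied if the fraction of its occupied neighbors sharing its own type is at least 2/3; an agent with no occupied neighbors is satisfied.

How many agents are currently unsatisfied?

12

(0,3)A 0/0 satisfied
(0,5)B 0/1 not
(0,6)A 0/1 not
(1,1)B 1/1 satisfied
(1,4)B 0/0 satisfied
(2,1)B 1/2 not
(3,1)A 1/2 not
(3,4)A 1/2 not
(3,5)B 1/2 not
(3,6)B 2/2 satisfied
(4,1)A 1/1 satisfied
(4,3)B 0/2 not
(4,4)A 1/2 not
(4,6)B 1/1 satisfied
(5,0)B 1/1 satisfied
(5,2)B 0/2 not
(5,3)A 1/3 not
(5,5)A 0/0 satisfied
(6,0)B 1/1 satisfied
(6,2)A 1/2 not
(6,3)A 2/3 satisfied
(6,4)B 0/1 not
(6,6)A 0/0 satisfied
Unsatisfied: (0,5), (0,6), (2,1), (3,1), (3,4), (3,5), (4,3), (4,4), (5,2), (5,3), (6,2), (6,4) — 12 in total.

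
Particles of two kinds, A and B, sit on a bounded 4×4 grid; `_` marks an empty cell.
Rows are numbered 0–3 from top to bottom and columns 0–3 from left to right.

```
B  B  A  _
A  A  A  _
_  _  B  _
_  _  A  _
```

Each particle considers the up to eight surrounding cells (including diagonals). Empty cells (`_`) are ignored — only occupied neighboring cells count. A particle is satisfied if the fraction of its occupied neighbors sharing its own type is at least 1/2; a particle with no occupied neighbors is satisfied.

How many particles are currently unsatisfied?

Row 0: (0,0)B 1/3 not · (0,1)B 1/5 not · (0,2)A 2/3 satisfied
Row 1: (1,0)A 1/3 not · (1,1)A 3/6 satisfied · (1,2)A 2/4 satisfied
Row 2: (2,2)B 0/3 not
Row 3: (3,2)A 0/1 not
Unsatisfied: (0,0), (0,1), (1,0), (2,2), (3,2) — 5 in total.

5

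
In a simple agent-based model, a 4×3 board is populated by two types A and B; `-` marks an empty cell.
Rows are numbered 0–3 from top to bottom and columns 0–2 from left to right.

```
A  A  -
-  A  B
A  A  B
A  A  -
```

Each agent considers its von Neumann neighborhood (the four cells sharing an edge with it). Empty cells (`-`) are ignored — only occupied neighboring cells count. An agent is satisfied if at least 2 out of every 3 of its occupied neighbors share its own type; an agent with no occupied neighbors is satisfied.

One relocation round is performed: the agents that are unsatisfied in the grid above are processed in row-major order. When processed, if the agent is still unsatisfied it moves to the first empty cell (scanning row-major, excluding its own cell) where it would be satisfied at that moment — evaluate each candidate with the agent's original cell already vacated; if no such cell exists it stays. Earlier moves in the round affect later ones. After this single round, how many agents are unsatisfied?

Initially unsatisfied (in order): (1,2), (2,2).
  (1,2): no empty cell satisfies it; stays.
  (2,2): no empty cell satisfies it; stays.
Resulting grid:
A A -
- A B
A A B
A A -
Unsatisfied now: (1,2), (2,2).

2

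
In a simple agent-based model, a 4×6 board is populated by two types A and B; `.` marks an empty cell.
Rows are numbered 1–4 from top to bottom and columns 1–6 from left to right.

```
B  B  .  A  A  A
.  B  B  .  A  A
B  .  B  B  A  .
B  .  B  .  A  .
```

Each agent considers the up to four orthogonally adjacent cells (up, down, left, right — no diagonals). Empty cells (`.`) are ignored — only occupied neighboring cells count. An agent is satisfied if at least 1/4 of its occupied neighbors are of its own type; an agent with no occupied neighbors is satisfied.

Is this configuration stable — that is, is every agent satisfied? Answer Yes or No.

Yes

(1,1)B 1/1 satisfied
(1,2)B 2/2 satisfied
(1,4)A 1/1 satisfied
(1,5)A 3/3 satisfied
(1,6)A 2/2 satisfied
(2,2)B 2/2 satisfied
(2,3)B 2/2 satisfied
(2,5)A 3/3 satisfied
(2,6)A 2/2 satisfied
(3,1)B 1/1 satisfied
(3,3)B 3/3 satisfied
(3,4)B 1/2 satisfied
(3,5)A 2/3 satisfied
(4,1)B 1/1 satisfied
(4,3)B 1/1 satisfied
(4,5)A 1/1 satisfied
All meet the threshold, so the configuration is stable.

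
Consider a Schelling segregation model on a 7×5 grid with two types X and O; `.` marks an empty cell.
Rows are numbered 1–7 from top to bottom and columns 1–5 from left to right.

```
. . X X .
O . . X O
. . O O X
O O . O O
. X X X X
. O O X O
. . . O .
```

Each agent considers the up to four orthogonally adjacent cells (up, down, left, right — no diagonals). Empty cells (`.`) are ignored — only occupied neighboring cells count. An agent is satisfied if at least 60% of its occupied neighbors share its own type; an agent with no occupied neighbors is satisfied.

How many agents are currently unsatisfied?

(1,3)X 1/1 ok
(1,4)X 2/2 ok
(2,1)O 0/0 ok
(2,4)X 1/3 unhappy
(2,5)O 0/2 unhappy
(3,3)O 1/1 ok
(3,4)O 2/4 unhappy
(3,5)X 0/3 unhappy
(4,1)O 1/1 ok
(4,2)O 1/2 unhappy
(4,4)O 2/3 ok
(4,5)O 1/3 unhappy
(5,2)X 1/3 unhappy
(5,3)X 2/3 ok
(5,4)X 3/4 ok
(5,5)X 1/3 unhappy
(6,2)O 1/2 unhappy
(6,3)O 1/3 unhappy
(6,4)X 1/4 unhappy
(6,5)O 0/2 unhappy
(7,4)O 0/1 unhappy
Unsatisfied: (2,4), (2,5), (3,4), (3,5), (4,2), (4,5), (5,2), (5,5), (6,2), (6,3), (6,4), (6,5), (7,4) — 13 in total.

13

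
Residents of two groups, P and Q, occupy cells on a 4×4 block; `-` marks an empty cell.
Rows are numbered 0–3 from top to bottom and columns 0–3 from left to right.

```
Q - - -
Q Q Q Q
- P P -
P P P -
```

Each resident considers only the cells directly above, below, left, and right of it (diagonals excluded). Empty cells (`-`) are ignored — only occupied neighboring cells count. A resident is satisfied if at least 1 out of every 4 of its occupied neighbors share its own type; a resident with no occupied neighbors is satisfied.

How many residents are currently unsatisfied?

0

(0,0)Q 1/1 ✓
(1,0)Q 2/2 ✓
(1,1)Q 2/3 ✓
(1,2)Q 2/3 ✓
(1,3)Q 1/1 ✓
(2,1)P 2/3 ✓
(2,2)P 2/3 ✓
(3,0)P 1/1 ✓
(3,1)P 3/3 ✓
(3,2)P 2/2 ✓
Every one meets the threshold.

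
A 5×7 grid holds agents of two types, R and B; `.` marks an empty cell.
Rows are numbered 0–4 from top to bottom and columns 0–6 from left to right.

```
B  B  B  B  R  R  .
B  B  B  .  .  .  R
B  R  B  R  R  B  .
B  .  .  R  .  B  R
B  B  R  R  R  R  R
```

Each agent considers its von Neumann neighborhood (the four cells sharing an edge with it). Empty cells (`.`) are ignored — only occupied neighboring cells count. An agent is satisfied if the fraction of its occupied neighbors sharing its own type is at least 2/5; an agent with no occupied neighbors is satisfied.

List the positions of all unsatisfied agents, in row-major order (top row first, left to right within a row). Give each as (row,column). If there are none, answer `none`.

(2,1), (2,2), (3,5)

Row 0: (0,0)B 2/2 satisfied · (0,1)B 3/3 satisfied · (0,2)B 3/3 satisfied · (0,3)B 1/2 satisfied · (0,4)R 1/2 satisfied · (0,5)R 1/1 satisfied
Row 1: (1,0)B 3/3 satisfied · (1,1)B 3/4 satisfied · (1,2)B 3/3 satisfied · (1,6)R 0/0 satisfied
Row 2: (2,0)B 2/3 satisfied · (2,1)R 0/3 not · (2,2)B 1/3 not · (2,3)R 2/3 satisfied · (2,4)R 1/2 satisfied · (2,5)B 1/2 satisfied
Row 3: (3,0)B 2/2 satisfied · (3,3)R 2/2 satisfied · (3,5)B 1/3 not · (3,6)R 1/2 satisfied
Row 4: (4,0)B 2/2 satisfied · (4,1)B 1/2 satisfied · (4,2)R 1/2 satisfied · (4,3)R 3/3 satisfied · (4,4)R 2/2 satisfied · (4,5)R 2/3 satisfied · (4,6)R 2/2 satisfied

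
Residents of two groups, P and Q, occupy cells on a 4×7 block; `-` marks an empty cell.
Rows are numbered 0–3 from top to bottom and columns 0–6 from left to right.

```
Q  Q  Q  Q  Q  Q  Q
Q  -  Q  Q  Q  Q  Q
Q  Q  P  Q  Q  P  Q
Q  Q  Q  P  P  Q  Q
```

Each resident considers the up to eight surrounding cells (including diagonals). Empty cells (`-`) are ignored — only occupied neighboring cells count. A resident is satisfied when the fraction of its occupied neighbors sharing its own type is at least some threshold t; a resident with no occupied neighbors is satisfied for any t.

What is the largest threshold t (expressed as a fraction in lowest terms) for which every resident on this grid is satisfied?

(0,0)Q 2/2
(0,1)Q 4/4
(0,2)Q 4/4
(0,3)Q 5/5
(0,4)Q 5/5
(0,5)Q 5/5
(0,6)Q 3/3
(1,0)Q 4/4
(1,2)Q 6/7
(1,3)Q 7/8
(1,4)Q 7/8
(1,5)Q 7/8
(1,6)Q 4/5
(2,0)Q 4/4
(2,1)Q 6/7
(2,2)P 1/7
(2,3)Q 5/8
(2,4)Q 5/8
(2,5)P 1/8
(2,6)Q 4/5
(3,0)Q 3/3
(3,1)Q 4/5
(3,2)Q 3/5
(3,3)P 2/5
(3,4)P 2/5
(3,5)Q 3/5
(3,6)Q 2/3
The smallest same-type fraction is 1/8 at (2,5), which reduces to 1/8. Any threshold above that leaves this resident unsatisfied.

1/8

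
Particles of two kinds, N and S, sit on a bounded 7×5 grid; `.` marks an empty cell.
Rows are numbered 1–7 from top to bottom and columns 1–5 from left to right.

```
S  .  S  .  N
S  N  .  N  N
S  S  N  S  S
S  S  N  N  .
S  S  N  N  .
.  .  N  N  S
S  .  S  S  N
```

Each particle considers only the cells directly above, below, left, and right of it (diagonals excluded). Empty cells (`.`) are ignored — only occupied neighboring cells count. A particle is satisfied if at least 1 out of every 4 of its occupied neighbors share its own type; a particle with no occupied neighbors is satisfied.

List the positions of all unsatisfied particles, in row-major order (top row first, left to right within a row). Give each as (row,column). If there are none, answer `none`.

(1,1)S 1/1 ok
(1,3)S 0/0 ok
(1,5)N 1/1 ok
(2,1)S 2/3 ok
(2,2)N 0/2 unhappy
(2,4)N 1/2 ok
(2,5)N 2/3 ok
(3,1)S 3/3 ok
(3,2)S 2/4 ok
(3,3)N 1/3 ok
(3,4)S 1/4 ok
(3,5)S 1/2 ok
(4,1)S 3/3 ok
(4,2)S 3/4 ok
(4,3)N 3/4 ok
(4,4)N 2/3 ok
(5,1)S 2/2 ok
(5,2)S 2/3 ok
(5,3)N 3/4 ok
(5,4)N 3/3 ok
(6,3)N 2/3 ok
(6,4)N 2/4 ok
(6,5)S 0/2 unhappy
(7,1)S 0/0 ok
(7,3)S 1/2 ok
(7,4)S 1/3 ok
(7,5)N 0/2 unhappy

(2,2), (6,5), (7,5)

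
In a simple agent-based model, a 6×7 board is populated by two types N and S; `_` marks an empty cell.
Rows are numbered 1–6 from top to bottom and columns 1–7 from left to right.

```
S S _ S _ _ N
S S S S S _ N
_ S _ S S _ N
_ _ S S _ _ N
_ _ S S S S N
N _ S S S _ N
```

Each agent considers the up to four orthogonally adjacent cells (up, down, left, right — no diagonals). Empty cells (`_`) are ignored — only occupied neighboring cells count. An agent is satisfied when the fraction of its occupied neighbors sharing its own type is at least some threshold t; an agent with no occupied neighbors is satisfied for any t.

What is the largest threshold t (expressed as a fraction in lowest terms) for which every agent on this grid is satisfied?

1/2

Row 1: (1,1)S 2/2 · (1,2)S 2/2 · (1,4)S 1/1 · (1,7)N 1/1
Row 2: (2,1)S 2/2 · (2,2)S 4/4 · (2,3)S 2/2 · (2,4)S 4/4 · (2,5)S 2/2 · (2,7)N 2/2
Row 3: (3,2)S 1/1 · (3,4)S 3/3 · (3,5)S 2/2 · (3,7)N 2/2
Row 4: (4,3)S 2/2 · (4,4)S 3/3 · (4,7)N 2/2
Row 5: (5,3)S 3/3 · (5,4)S 4/4 · (5,5)S 3/3 · (5,6)S 1/2 · (5,7)N 2/3
Row 6: (6,1)N — no occupied neighbors · (6,3)S 2/2 · (6,4)S 3/3 · (6,5)S 2/2 · (6,7)N 1/1
The smallest same-type fraction is 1/2 at (5,6), which reduces to 1/2. Any threshold above that leaves this agent unsatisfied.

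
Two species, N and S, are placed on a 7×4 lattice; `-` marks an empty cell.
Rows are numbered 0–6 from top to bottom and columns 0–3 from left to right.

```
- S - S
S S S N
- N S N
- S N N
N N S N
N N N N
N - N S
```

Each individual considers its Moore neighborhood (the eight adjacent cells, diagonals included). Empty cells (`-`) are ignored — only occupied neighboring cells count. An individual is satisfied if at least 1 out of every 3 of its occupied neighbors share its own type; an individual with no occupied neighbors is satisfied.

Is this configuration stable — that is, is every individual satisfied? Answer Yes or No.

(0,1)S 3/3 ✓
(0,3)S 1/2 ✓
(1,0)S 2/3 ✓
(1,1)S 4/5 ✓
(1,2)S 4/7 ✓
(1,3)N 1/4 ✗
(2,1)N 1/6 ✗
(2,2)S 3/8 ✓
(2,3)N 3/5 ✓
(3,1)S 2/6 ✓
(3,2)N 5/8 ✓
(3,3)N 3/5 ✓
(4,0)N 3/4 ✓
(4,1)N 5/7 ✓
(4,2)S 1/8 ✗
(4,3)N 4/5 ✓
(5,0)N 4/4 ✓
(5,1)N 6/7 ✓
(5,2)N 5/7 ✓
(5,3)N 3/5 ✓
(6,0)N 2/2 ✓
(6,2)N 3/4 ✓
(6,3)S 0/3 ✗
For instance (1,3) has only 1/4 same-type neighbors, below 1/3.

No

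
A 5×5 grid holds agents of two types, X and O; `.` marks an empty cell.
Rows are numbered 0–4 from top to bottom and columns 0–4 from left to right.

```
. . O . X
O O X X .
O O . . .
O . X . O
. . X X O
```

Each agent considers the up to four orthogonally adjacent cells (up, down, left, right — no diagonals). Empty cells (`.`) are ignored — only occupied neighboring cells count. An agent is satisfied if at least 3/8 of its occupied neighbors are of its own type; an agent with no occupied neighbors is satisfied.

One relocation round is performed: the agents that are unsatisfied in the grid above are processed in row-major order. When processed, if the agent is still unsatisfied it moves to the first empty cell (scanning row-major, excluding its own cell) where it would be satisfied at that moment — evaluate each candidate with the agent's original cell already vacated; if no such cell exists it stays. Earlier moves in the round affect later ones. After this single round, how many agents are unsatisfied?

Initially unsatisfied (in order): (0,2), (1,2).
  (0,2) → (0,0).
  (1,2): now satisfied by earlier moves; stays.
Resulting grid:
O . . . X
O O X X .
O O . . .
O . X . O
. . X X O
All satisfied now.

0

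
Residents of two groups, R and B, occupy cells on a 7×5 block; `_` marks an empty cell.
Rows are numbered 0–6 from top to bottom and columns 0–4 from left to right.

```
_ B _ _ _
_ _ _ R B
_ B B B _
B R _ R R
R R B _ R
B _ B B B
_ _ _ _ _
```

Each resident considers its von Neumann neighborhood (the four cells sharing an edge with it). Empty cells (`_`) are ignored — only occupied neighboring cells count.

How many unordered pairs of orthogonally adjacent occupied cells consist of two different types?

9

Scan each occupied cell's neighbors to the right and below so each pair is counted once.
From row 1: 2 unlike of 2 pairs (running 2/2).
From row 2: 2 unlike of 4 pairs (running 4/6).
From row 3: 2 unlike of 5 pairs (running 6/11).
From row 4: 3 unlike of 5 pairs (running 9/16).
From row 5: 0 unlike of 2 pairs (running 9/18).
Total adjacent occupied pairs: 18; unlike-type pairs: 9.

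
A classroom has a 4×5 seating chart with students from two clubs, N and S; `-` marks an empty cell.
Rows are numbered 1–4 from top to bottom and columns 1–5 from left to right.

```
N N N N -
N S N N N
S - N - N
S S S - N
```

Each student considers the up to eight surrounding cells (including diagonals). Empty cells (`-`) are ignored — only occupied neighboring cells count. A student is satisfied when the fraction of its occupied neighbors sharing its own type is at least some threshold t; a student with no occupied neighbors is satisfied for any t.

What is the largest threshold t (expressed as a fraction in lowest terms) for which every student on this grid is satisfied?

1/7

(1,1)N 2/3
(1,2)N 4/5
(1,3)N 4/5
(1,4)N 4/4
(2,1)N 2/4
(2,2)S 1/7
(2,3)N 5/6
(2,4)N 6/6
(2,5)N 3/3
(3,1)S 3/4
(3,3)N 2/5
(3,5)N 3/3
(4,1)S 2/2
(4,2)S 3/4
(4,3)S 1/2
(4,5)N 1/1
The smallest same-type fraction is 1/7 at (2,2), which reduces to 1/7. Any threshold above that leaves this student unsatisfied.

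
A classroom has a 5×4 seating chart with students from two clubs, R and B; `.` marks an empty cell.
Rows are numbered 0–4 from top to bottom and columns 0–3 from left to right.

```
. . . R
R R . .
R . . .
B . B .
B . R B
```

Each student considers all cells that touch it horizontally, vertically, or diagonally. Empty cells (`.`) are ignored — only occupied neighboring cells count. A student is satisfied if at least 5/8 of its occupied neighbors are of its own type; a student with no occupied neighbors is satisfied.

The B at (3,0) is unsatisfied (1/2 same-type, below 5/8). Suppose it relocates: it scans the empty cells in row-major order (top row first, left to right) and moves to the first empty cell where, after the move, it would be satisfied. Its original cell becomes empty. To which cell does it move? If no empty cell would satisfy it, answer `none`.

Vacating (3,0). Empty cells in order:
  (0,0): 0/2 same-type → still unsatisfied.
  (0,1): 0/2 same-type → still unsatisfied.
  (0,2): 0/2 same-type → still unsatisfied.
  (1,2): 0/2 same-type → still unsatisfied.
  (1,3): 0/1 same-type → still unsatisfied.
  (2,1): 1/4 same-type → still unsatisfied.
  (2,2): 1/2 same-type → still unsatisfied.
  (2,3): 1/1 same-type → satisfied — stop here.

(2,3)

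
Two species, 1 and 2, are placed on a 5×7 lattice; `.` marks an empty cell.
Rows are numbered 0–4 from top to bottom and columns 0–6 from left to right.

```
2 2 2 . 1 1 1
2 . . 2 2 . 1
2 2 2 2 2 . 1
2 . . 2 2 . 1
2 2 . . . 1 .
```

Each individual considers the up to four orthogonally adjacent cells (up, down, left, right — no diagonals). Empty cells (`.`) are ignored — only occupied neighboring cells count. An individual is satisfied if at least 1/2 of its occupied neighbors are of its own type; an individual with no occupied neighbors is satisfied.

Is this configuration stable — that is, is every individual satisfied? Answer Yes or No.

Yes

Row 0: (0,0)2 2/2 ok · (0,1)2 2/2 ok · (0,2)2 1/1 ok · (0,4)1 1/2 ok · (0,5)1 2/2 ok · (0,6)1 2/2 ok
Row 1: (1,0)2 2/2 ok · (1,3)2 2/2 ok · (1,4)2 2/3 ok · (1,6)1 2/2 ok
Row 2: (2,0)2 3/3 ok · (2,1)2 2/2 ok · (2,2)2 2/2 ok · (2,3)2 4/4 ok · (2,4)2 3/3 ok · (2,6)1 2/2 ok
Row 3: (3,0)2 2/2 ok · (3,3)2 2/2 ok · (3,4)2 2/2 ok · (3,6)1 1/1 ok
Row 4: (4,0)2 2/2 ok · (4,1)2 1/1 ok · (4,5)1 0/0 ok
All meet the threshold, so the configuration is stable.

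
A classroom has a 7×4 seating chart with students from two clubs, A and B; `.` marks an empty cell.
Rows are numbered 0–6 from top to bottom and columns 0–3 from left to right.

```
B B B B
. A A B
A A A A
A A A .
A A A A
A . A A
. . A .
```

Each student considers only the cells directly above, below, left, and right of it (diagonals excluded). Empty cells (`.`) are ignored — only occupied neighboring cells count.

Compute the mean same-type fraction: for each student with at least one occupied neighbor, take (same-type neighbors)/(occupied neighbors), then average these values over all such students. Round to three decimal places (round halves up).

0.879

Row 0: (0,0)B 1/1 · (0,1)B 2/3 · (0,2)B 2/3 · (0,3)B 2/2
Row 1: (1,1)A 2/3 · (1,2)A 2/4 · (1,3)B 1/3
Row 2: (2,0)A 2/2 · (2,1)A 4/4 · (2,2)A 4/4 · (2,3)A 1/2
Row 3: (3,0)A 3/3 · (3,1)A 4/4 · (3,2)A 3/3
Row 4: (4,0)A 3/3 · (4,1)A 3/3 · (4,2)A 4/4 · (4,3)A 2/2
Row 5: (5,0)A 1/1 · (5,2)A 3/3 · (5,3)A 2/2
Row 6: (6,2)A 1/1
Sum over 22 students: 1/1 + 2/3 + 2/3 + 2/2 + 2/3 + 2/4 + 1/3 + 2/2 + 4/4 + 4/4 + 1/2 + 3/3 + 4/4 + 3/3 + 3/3 + 3/3 + 4/4 + 2/2 + 1/1 + 3/3 + 2/2 + 1/1 = 58/3; mean = 58/3 ÷ 22 = 29/33 = 0.878787… → 0.879.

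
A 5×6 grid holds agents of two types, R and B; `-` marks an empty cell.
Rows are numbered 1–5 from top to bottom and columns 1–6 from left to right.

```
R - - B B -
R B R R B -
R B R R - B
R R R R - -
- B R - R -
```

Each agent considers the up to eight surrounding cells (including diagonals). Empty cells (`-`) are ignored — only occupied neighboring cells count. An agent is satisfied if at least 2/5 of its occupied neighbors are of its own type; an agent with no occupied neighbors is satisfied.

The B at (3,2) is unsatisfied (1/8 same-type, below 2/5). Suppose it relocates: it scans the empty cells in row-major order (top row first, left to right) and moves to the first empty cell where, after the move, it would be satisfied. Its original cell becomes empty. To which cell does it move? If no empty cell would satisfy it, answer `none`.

(1,3)

Vacating (3,2). Empty cells in order:
  (1,2): 1/4 same-type → still unsatisfied.
  (1,3): 2/4 same-type → satisfied — stop here.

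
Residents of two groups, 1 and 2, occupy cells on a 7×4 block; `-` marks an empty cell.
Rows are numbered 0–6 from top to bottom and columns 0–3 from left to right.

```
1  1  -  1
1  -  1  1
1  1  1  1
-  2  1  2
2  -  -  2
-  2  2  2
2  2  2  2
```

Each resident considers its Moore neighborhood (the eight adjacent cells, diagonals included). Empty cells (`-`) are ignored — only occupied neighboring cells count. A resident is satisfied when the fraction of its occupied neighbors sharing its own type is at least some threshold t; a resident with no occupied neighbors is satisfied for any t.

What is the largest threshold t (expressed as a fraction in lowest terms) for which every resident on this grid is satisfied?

1/5

(0,0)1 2/2
(0,1)1 3/3
(0,3)1 2/2
(1,0)1 4/4
(1,2)1 6/6
(1,3)1 4/4
(2,0)1 2/3
(2,1)1 5/6
(2,2)1 5/7
(2,3)1 4/5
(3,1)2 1/5
(3,2)1 3/6
(3,3)2 1/4
(4,0)2 2/2
(4,3)2 3/4
(5,1)2 5/5
(5,2)2 6/6
(5,3)2 4/4
(6,0)2 2/2
(6,1)2 4/4
(6,2)2 5/5
(6,3)2 3/3
The smallest same-type fraction is 1/5 at (3,1), which reduces to 1/5. Any threshold above that leaves this resident unsatisfied.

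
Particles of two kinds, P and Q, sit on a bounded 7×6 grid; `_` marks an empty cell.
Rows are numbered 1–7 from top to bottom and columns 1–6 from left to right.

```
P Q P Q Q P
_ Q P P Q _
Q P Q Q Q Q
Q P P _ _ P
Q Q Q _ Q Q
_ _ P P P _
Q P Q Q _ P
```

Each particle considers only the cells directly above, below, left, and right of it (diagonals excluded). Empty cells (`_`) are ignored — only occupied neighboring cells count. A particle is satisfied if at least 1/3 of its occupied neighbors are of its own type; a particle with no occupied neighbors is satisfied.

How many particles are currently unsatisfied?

8

Row 1: (1,1)P 0/1 not · (1,2)Q 1/3 satisfied · (1,3)P 1/3 satisfied · (1,4)Q 1/3 satisfied · (1,5)Q 2/3 satisfied · (1,6)P 0/1 not
Row 2: (2,2)Q 1/3 satisfied · (2,3)P 2/4 satisfied · (2,4)P 1/4 not · (2,5)Q 2/3 satisfied
Row 3: (3,1)Q 1/2 satisfied · (3,2)P 1/4 not · (3,3)Q 1/4 not · (3,4)Q 2/3 satisfied · (3,5)Q 3/3 satisfied · (3,6)Q 1/2 satisfied
Row 4: (4,1)Q 2/3 satisfied · (4,2)P 2/4 satisfied · (4,3)P 1/3 satisfied · (4,6)P 0/2 not
Row 5: (5,1)Q 2/2 satisfied · (5,2)Q 2/3 satisfied · (5,3)Q 1/3 satisfied · (5,5)Q 1/2 satisfied · (5,6)Q 1/2 satisfied
Row 6: (6,3)P 1/3 satisfied · (6,4)P 2/3 satisfied · (6,5)P 1/2 satisfied
Row 7: (7,1)Q 0/1 not · (7,2)P 0/2 not · (7,3)Q 1/3 satisfied · (7,4)Q 1/2 satisfied · (7,6)P 0/0 satisfied
Unsatisfied: (1,1), (1,6), (2,4), (3,2), (3,3), (4,6), (7,1), (7,2) — 8 in total.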